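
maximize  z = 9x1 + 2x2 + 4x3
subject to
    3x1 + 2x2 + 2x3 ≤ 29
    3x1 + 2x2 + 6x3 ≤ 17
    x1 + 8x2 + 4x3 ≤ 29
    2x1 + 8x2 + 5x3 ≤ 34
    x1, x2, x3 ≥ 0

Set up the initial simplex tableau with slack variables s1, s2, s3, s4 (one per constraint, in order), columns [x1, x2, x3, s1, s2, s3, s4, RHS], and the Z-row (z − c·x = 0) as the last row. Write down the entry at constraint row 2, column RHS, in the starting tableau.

The RHS of constraint 2 is b_2 = 17.

17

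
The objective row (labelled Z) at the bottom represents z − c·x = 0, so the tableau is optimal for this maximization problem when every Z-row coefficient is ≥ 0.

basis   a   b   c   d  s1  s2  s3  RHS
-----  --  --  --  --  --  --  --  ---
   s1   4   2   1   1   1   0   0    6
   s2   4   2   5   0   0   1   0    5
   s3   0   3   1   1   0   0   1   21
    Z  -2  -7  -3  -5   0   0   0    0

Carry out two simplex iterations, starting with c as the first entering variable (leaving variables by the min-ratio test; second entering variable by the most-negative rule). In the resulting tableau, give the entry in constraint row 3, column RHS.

27/2

Ratio test on column c — row 1: 6/1 = 6; row 2: 5/5 = 1; row 3: 21/1 = 21. Minimum is 1 at row 2 (s2 leaves); pivot element 5.
Divide row 2 by 5; eliminate column c from the other rows.
Second iteration: most negative Z-row entry is -29/5 in column b, so b enters.
Ratio test on column b — row 1: 5/(8/5) = 25/8; row 2: 1/(2/5) = 5/2; row 3: 20/(13/5) = 100/13. Minimum is 5/2 at row 2 (c leaves); pivot element 2/5.
Divide row 2 by 2/5; eliminate column b from the other rows.
After both pivots, the entry at constraint row 3, column RHS is 27/2.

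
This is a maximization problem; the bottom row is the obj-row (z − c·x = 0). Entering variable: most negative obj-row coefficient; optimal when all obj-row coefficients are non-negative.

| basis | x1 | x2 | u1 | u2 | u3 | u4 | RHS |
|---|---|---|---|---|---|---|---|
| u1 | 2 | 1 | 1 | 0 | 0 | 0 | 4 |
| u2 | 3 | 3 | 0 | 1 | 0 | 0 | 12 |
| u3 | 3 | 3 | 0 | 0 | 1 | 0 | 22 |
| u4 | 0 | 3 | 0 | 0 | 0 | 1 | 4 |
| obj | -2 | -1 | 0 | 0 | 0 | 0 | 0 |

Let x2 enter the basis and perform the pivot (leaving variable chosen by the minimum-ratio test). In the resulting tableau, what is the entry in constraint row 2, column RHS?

Ratio test on column x2 — row 1: 4/1 = 4; row 2: 12/3 = 4; row 3: 22/3 = 22/3; row 4: 4/3 = 4/3. Minimum is 4/3 at row 4 (u4 leaves); pivot element 3.
Divide row 4 by 3; eliminate column x2 from the other rows.
Row 2 update in column RHS: 12 − 3·(4/3) = 8.

8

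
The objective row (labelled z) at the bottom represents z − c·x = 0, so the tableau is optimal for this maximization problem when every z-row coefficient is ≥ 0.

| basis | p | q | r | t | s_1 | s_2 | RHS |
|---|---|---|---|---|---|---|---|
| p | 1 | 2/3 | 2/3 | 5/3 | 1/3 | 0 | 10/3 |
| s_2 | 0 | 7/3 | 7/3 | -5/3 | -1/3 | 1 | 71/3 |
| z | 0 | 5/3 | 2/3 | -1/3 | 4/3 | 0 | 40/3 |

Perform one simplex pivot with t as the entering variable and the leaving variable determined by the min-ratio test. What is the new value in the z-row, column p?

1/5

Ratio test on column t — row 1: (10/3)/(5/3) = 2; row 2: entry -5/3 ≤ 0. Minimum is 2 at row 1 (p leaves); pivot element 5/3.
Divide row 1 by 5/3; eliminate column t from the other rows.
z-row update in column p: 0 − (-1/3)·(3/5) = 1/5.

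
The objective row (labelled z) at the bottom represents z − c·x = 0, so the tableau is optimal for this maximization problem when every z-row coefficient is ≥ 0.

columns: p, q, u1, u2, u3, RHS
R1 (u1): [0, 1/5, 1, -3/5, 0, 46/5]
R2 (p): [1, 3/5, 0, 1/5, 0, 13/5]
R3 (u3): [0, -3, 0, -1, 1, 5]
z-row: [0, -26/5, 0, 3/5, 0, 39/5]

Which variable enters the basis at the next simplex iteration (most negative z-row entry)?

Negative z-row entries: q: -26/5.
The most negative is -26/5 in column q, so q enters.

q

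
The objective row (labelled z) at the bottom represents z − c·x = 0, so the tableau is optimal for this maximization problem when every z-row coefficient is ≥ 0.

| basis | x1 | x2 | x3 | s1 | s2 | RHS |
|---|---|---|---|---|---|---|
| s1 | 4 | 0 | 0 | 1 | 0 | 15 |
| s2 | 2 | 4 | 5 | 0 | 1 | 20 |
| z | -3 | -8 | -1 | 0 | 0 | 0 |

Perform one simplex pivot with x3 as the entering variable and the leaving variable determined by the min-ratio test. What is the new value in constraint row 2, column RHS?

Ratio test on column x3 — row 1: entry 0 ≤ 0; row 2: 20/5 = 4. Minimum is 4 at row 2 (s2 leaves); pivot element 5.
Divide row 2 by 5; eliminate column x3 from the other rows.
In the new row 2, the RHS entry is the old entry divided by the pivot: 20/5 = 4.

4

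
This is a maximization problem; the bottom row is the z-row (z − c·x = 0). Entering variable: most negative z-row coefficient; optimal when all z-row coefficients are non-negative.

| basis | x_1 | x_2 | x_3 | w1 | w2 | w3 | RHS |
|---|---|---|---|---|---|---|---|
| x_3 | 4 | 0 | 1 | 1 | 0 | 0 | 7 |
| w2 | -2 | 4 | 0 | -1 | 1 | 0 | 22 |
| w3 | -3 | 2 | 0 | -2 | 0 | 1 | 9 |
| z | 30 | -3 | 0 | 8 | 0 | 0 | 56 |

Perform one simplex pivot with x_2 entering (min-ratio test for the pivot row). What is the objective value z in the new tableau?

139/2

Ratio test on column x_2 — row 1: entry 0 ≤ 0; row 2: 22/4 = 11/2; row 3: 9/2 = 9/2. Minimum is 9/2 at row 3 (w3 leaves); pivot element 2.
Pivot on row 3; the z-row RHS becomes 56 − (-3)·(9/2) = 139/2.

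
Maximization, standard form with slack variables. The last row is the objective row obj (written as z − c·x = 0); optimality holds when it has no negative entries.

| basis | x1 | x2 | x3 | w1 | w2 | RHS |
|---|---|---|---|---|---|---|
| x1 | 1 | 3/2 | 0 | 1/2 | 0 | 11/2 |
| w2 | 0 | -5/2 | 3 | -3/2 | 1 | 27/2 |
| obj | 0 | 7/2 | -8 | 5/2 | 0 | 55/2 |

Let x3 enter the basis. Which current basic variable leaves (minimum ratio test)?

Column x3 entries and ratios — x1: 0 ≤ 0, skip; w2: (27/2)/3 = 9/2.
Smallest ratio is 9/2 in the row of w2, so w2 leaves.

w2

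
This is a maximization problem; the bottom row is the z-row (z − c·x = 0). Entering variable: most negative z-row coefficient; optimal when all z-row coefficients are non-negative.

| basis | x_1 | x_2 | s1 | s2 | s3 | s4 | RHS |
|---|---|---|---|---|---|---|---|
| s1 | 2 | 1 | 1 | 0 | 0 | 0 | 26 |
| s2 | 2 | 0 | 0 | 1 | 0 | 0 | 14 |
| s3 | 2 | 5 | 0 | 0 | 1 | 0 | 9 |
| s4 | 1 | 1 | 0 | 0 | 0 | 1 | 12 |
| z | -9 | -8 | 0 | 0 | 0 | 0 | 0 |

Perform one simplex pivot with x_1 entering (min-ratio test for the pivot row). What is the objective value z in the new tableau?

Ratio test on column x_1 — row 1: 26/2 = 13; row 2: 14/2 = 7; row 3: 9/2 = 9/2; row 4: 12/1 = 12. Minimum is 9/2 at row 3 (s3 leaves); pivot element 2.
Pivot on row 3; the z-row RHS becomes 0 − (-9)·(9/2) = 81/2.

81/2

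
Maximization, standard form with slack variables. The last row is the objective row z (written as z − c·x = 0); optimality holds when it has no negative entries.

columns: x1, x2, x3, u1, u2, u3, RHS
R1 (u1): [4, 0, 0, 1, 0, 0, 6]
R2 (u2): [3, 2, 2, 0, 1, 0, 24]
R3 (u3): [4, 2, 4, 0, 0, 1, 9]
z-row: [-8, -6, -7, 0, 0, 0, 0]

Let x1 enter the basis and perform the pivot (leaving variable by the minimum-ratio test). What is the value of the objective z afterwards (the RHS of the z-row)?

Ratio test on column x1 — row 1: 6/4 = 3/2; row 2: 24/3 = 8; row 3: 9/4 = 9/4. Minimum is 3/2 at row 1 (u1 leaves); pivot element 4.
Pivot on row 1; the z-row RHS becomes 0 − (-8)·(3/2) = 12.

12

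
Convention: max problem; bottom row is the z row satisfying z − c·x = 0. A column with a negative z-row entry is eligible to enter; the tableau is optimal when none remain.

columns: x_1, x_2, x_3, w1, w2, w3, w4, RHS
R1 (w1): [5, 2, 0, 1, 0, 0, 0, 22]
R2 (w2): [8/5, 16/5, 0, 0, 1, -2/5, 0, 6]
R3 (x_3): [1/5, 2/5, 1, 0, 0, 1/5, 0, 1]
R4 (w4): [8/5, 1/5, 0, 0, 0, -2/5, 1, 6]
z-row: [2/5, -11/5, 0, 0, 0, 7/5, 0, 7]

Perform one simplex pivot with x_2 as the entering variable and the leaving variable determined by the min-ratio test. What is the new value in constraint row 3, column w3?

Ratio test on column x_2 — row 1: 22/2 = 11; row 2: 6/(16/5) = 15/8; row 3: 1/(2/5) = 5/2; row 4: 6/(1/5) = 30. Minimum is 15/8 at row 2 (w2 leaves); pivot element 16/5.
Divide row 2 by 16/5; eliminate column x_2 from the other rows.
Row 3 update in column w3: 1/5 − (2/5)·(-1/8) = 1/4.

1/4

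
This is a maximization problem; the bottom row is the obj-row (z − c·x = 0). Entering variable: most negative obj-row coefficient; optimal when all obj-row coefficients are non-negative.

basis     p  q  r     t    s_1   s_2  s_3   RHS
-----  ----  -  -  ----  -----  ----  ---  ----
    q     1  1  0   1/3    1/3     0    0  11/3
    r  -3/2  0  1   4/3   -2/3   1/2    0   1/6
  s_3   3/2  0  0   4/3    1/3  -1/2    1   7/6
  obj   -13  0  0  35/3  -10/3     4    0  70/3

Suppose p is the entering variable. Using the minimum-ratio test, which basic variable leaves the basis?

Column p entries and ratios — q: (11/3)/1 = 11/3; r: -3/2 ≤ 0, skip; s_3: (7/6)/(3/2) = 7/9.
Smallest ratio is 7/9 in the row of s_3, so s_3 leaves.

s_3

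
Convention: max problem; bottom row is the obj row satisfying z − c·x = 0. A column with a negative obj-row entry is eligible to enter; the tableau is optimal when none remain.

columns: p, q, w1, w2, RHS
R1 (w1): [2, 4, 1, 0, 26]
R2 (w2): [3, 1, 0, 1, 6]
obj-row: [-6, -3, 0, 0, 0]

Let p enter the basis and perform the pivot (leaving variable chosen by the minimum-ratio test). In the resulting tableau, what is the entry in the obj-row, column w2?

2

Ratio test on column p — row 1: 26/2 = 13; row 2: 6/3 = 2. Minimum is 2 at row 2 (w2 leaves); pivot element 3.
Divide row 2 by 3; eliminate column p from the other rows.
obj-row update in column w2: 0 − (-6)·(1/3) = 2.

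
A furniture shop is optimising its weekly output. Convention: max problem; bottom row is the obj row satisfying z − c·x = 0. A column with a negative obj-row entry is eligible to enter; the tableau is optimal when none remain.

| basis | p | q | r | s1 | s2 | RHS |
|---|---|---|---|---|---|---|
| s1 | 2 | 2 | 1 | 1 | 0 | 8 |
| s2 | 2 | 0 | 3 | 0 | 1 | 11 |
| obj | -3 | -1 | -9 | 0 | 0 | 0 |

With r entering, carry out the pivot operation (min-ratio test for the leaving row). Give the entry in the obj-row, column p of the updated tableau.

3

Ratio test on column r — row 1: 8/1 = 8; row 2: 11/3 = 11/3. Minimum is 11/3 at row 2 (s2 leaves); pivot element 3.
Divide row 2 by 3; eliminate column r from the other rows.
obj-row update in column p: -3 − (-9)·(2/3) = 3.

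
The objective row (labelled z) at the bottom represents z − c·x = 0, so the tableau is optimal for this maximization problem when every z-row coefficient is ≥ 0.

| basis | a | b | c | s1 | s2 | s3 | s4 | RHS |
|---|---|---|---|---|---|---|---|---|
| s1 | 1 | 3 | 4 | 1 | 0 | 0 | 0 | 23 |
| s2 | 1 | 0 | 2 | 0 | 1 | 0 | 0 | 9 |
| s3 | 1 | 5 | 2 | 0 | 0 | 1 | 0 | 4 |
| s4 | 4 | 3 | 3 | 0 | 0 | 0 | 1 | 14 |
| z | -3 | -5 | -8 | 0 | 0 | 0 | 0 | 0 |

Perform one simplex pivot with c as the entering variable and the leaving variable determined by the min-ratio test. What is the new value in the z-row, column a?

Ratio test on column c — row 1: 23/4 = 23/4; row 2: 9/2 = 9/2; row 3: 4/2 = 2; row 4: 14/3 = 14/3. Minimum is 2 at row 3 (s3 leaves); pivot element 2.
Divide row 3 by 2; eliminate column c from the other rows.
z-row update in column a: -3 − (-8)·(1/2) = 1.

1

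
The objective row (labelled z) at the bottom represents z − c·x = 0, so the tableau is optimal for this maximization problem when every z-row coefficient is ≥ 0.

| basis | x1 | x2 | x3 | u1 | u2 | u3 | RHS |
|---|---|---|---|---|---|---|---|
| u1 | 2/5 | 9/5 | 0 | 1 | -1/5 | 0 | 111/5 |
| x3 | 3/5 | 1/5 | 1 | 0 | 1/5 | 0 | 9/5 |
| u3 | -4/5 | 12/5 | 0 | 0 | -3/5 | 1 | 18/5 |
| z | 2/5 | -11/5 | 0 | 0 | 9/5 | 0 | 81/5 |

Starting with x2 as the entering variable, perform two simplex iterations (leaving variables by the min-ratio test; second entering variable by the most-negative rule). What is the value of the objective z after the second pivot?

Ratio test on column x2 — row 1: (111/5)/(9/5) = 37/3; row 2: (9/5)/(1/5) = 9; row 3: (18/5)/(12/5) = 3/2. Minimum is 3/2 at row 3 (u3 leaves); pivot element 12/5.
Pivot on row 3; the z-row RHS becomes 81/5 − (-11/5)·(3/2) = 39/2.
Next entering variable (most negative z-row entry -1/3): x1.
Ratio test on column x1 — row 1: (39/2)/1 = 39/2; row 2: (3/2)/(2/3) = 9/4; row 3: entry -1/3 ≤ 0. Minimum is 9/4 at row 2 (x3 leaves); pivot element 2/3.
After the second pivot the z-row RHS is 39/2 − (-1/3)·(9/4) = 81/4.

81/4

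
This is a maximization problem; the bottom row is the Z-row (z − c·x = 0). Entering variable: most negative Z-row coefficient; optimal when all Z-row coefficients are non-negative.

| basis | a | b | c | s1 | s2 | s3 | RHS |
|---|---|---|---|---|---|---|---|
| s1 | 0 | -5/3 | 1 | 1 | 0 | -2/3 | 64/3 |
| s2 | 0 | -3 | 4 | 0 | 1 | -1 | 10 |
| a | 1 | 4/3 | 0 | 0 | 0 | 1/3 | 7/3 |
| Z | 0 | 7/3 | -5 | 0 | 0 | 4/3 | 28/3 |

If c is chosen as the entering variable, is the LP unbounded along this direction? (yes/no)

no

Column c has positive entries in row(s) 1, 2, so the ratio test bounds it — not unbounded.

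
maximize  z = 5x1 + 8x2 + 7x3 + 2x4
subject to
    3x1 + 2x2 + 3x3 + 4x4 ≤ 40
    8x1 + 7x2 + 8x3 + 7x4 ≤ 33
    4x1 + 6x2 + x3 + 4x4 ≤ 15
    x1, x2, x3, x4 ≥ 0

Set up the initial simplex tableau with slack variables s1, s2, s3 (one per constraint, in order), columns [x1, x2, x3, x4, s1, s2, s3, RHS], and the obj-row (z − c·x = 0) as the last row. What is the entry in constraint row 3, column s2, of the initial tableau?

0

Slack s2 belongs to constraint 2; its column is the unit vector e_2, so the entry in row 3 is 0.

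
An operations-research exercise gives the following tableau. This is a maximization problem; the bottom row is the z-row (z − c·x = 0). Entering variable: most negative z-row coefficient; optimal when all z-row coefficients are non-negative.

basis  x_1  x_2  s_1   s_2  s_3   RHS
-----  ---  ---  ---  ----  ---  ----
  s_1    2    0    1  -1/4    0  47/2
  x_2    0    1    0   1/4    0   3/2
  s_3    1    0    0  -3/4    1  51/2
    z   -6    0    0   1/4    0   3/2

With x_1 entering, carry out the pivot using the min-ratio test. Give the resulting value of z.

Ratio test on column x_1 — row 1: (47/2)/2 = 47/4; row 2: entry 0 ≤ 0; row 3: (51/2)/1 = 51/2. Minimum is 47/4 at row 1 (s_1 leaves); pivot element 2.
Pivot on row 1; the z-row RHS becomes 3/2 − (-6)·(47/4) = 72.

72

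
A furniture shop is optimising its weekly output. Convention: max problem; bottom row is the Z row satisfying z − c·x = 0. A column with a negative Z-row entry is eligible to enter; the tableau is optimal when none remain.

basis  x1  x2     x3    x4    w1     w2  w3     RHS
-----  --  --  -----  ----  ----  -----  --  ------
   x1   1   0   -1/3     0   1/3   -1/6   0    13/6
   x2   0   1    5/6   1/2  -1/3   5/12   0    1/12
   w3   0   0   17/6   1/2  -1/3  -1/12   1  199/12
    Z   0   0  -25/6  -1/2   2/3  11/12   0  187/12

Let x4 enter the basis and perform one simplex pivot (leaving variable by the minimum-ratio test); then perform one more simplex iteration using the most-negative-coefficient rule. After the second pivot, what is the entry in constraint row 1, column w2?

Ratio test on column x4 — row 1: entry 0 ≤ 0; row 2: (1/12)/(1/2) = 1/6; row 3: (199/12)/(1/2) = 199/6. Minimum is 1/6 at row 2 (x2 leaves); pivot element 1/2.
Divide row 2 by 1/2; eliminate column x4 from the other rows.
Second iteration: most negative Z-row entry is -10/3 in column x3, so x3 enters.
Ratio test on column x3 — row 1: entry -1/3 ≤ 0; row 2: (1/6)/(5/3) = 1/10; row 3: (33/2)/2 = 33/4. Minimum is 1/10 at row 2 (x4 leaves); pivot element 5/3.
Divide row 2 by 5/3; eliminate column x3 from the other rows.
After both pivots, the entry at constraint row 1, column w2 is 0.

0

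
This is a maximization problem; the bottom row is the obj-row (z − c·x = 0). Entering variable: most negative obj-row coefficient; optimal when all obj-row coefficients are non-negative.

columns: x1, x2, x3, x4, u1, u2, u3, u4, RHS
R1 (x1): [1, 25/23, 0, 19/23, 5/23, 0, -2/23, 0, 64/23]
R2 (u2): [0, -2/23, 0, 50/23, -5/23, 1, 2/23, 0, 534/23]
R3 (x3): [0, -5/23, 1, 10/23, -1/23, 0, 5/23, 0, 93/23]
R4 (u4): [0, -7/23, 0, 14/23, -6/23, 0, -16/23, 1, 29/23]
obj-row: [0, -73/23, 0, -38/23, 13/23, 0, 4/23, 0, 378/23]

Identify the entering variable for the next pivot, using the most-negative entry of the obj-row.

Negative obj-row entries: x2: -73/23, x4: -38/23.
The most negative is -73/23 in column x2, so x2 enters.

x2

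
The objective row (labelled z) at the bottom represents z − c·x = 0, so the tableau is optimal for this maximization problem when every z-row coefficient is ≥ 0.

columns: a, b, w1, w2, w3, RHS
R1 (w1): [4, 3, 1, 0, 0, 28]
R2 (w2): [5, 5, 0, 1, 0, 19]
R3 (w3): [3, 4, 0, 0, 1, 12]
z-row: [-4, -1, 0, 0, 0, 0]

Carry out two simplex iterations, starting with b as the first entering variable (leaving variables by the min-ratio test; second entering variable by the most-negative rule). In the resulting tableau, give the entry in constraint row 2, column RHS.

Ratio test on column b — row 1: 28/3 = 28/3; row 2: 19/5 = 19/5; row 3: 12/4 = 3. Minimum is 3 at row 3 (w3 leaves); pivot element 4.
Divide row 3 by 4; eliminate column b from the other rows.
Second iteration: most negative z-row entry is -13/4 in column a, so a enters.
Ratio test on column a — row 1: 19/(7/4) = 76/7; row 2: 4/(5/4) = 16/5; row 3: 3/(3/4) = 4. Minimum is 16/5 at row 2 (w2 leaves); pivot element 5/4.
Divide row 2 by 5/4; eliminate column a from the other rows.
After both pivots, the entry at constraint row 2, column RHS is 16/5.

16/5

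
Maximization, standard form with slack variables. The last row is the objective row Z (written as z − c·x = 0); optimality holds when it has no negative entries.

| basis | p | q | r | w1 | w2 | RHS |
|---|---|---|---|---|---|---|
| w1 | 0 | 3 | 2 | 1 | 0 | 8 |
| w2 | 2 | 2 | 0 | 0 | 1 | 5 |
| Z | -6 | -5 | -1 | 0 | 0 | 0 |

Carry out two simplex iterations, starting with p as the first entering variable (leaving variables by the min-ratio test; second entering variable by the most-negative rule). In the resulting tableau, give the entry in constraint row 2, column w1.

0

Ratio test on column p — row 1: entry 0 ≤ 0; row 2: 5/2 = 5/2. Minimum is 5/2 at row 2 (w2 leaves); pivot element 2.
Divide row 2 by 2; eliminate column p from the other rows.
Second iteration: most negative Z-row entry is -1 in column r, so r enters.
Ratio test on column r — row 1: 8/2 = 4; row 2: entry 0 ≤ 0. Minimum is 4 at row 1 (w1 leaves); pivot element 2.
Divide row 1 by 2; eliminate column r from the other rows.
After both pivots, the entry at constraint row 2, column w1 is 0.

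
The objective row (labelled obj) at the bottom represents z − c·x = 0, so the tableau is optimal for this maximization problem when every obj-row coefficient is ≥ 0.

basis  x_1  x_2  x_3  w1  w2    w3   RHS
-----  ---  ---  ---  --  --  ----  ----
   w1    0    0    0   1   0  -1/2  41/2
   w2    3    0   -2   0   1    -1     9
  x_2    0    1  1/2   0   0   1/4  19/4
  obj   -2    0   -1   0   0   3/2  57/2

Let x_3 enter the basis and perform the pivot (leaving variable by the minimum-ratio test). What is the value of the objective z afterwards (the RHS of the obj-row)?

Ratio test on column x_3 — row 1: entry 0 ≤ 0; row 2: entry -2 ≤ 0; row 3: (19/4)/(1/2) = 19/2. Minimum is 19/2 at row 3 (x_2 leaves); pivot element 1/2.
Pivot on row 3; the obj-row RHS becomes 57/2 − (-1)·(19/2) = 38.

38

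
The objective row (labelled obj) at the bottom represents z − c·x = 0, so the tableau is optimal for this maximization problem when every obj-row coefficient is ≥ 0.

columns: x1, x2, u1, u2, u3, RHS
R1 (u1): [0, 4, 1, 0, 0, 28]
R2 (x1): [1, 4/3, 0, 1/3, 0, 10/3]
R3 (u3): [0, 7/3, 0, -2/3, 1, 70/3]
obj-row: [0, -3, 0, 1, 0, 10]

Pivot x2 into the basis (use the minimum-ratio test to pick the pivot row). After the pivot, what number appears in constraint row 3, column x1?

Ratio test on column x2 — row 1: 28/4 = 7; row 2: (10/3)/(4/3) = 5/2; row 3: (70/3)/(7/3) = 10. Minimum is 5/2 at row 2 (x1 leaves); pivot element 4/3.
Divide row 2 by 4/3; eliminate column x2 from the other rows.
Row 3 update in column x1: 0 − (7/3)·(3/4) = -7/4.

-7/4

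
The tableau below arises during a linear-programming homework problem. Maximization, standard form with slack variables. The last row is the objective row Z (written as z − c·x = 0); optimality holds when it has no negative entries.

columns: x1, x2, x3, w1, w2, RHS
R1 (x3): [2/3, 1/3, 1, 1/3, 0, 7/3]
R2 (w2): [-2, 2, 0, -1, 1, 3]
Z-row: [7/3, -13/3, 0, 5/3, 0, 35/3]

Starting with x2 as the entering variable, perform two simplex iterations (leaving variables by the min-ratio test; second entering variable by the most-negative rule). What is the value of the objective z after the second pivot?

Ratio test on column x2 — row 1: (7/3)/(1/3) = 7; row 2: 3/2 = 3/2. Minimum is 3/2 at row 2 (w2 leaves); pivot element 2.
Pivot on row 2; the Z-row RHS becomes 35/3 − (-13/3)·(3/2) = 109/6.
Next entering variable (most negative Z-row entry -2): x1.
Ratio test on column x1 — row 1: (11/6)/1 = 11/6; row 2: entry -1 ≤ 0. Minimum is 11/6 at row 1 (x3 leaves); pivot element 1.
After the second pivot the Z-row RHS is 109/6 − (-2)·(11/6) = 131/6.

131/6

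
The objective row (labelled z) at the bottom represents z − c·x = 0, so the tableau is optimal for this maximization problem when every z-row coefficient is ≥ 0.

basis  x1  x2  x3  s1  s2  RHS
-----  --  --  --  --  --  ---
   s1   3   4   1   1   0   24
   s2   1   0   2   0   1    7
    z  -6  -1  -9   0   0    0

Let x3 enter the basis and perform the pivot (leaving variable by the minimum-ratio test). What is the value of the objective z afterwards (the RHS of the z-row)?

Ratio test on column x3 — row 1: 24/1 = 24; row 2: 7/2 = 7/2. Minimum is 7/2 at row 2 (s2 leaves); pivot element 2.
Pivot on row 2; the z-row RHS becomes 0 − (-9)·(7/2) = 63/2.

63/2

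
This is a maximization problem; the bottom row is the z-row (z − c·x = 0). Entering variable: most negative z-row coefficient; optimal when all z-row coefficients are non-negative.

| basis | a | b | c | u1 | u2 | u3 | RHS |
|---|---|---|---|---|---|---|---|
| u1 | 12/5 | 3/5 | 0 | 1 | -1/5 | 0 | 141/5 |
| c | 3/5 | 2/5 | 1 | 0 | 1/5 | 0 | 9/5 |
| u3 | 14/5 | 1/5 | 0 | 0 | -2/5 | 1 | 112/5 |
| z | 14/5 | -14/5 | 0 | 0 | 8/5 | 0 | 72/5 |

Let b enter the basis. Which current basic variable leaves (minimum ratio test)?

Column b entries and ratios — u1: (141/5)/(3/5) = 47; c: (9/5)/(2/5) = 9/2; u3: (112/5)/(1/5) = 112.
Smallest ratio is 9/2 in the row of c, so c leaves.

c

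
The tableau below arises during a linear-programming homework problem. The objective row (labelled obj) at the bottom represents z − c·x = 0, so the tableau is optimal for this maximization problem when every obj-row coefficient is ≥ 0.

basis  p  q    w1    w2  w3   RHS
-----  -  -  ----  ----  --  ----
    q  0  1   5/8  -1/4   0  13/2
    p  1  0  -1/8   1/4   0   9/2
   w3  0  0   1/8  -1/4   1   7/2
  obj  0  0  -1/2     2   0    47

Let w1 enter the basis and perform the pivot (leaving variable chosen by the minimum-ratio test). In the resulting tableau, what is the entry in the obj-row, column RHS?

261/5

Ratio test on column w1 — row 1: (13/2)/(5/8) = 52/5; row 2: entry -1/8 ≤ 0; row 3: (7/2)/(1/8) = 28. Minimum is 52/5 at row 1 (q leaves); pivot element 5/8.
Divide row 1 by 5/8; eliminate column w1 from the other rows.
obj-row update in column RHS: 47 − (-1/2)·(52/5) = 261/5.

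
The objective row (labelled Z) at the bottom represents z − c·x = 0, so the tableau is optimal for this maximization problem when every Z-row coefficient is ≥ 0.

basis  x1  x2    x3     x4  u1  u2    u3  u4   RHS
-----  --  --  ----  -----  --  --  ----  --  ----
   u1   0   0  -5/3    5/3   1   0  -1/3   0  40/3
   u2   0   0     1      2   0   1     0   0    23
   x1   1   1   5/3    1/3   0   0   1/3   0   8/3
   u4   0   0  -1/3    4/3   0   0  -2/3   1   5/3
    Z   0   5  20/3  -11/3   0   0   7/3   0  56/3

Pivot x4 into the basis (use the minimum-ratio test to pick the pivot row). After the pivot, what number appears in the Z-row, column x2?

Ratio test on column x4 — row 1: (40/3)/(5/3) = 8; row 2: 23/2 = 23/2; row 3: (8/3)/(1/3) = 8; row 4: (5/3)/(4/3) = 5/4. Minimum is 5/4 at row 4 (u4 leaves); pivot element 4/3.
Divide row 4 by 4/3; eliminate column x4 from the other rows.
Z-row update in column x2: 5 − (-11/3)·0 = 5.

5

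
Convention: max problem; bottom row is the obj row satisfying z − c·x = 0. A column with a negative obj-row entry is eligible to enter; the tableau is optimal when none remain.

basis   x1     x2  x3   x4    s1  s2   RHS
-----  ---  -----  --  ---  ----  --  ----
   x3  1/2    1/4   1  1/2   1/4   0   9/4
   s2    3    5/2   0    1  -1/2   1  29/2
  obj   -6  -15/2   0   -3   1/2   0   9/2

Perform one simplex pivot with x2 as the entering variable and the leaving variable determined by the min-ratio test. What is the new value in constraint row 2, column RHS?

29/5

Ratio test on column x2 — row 1: (9/4)/(1/4) = 9; row 2: (29/2)/(5/2) = 29/5. Minimum is 29/5 at row 2 (s2 leaves); pivot element 5/2.
Divide row 2 by 5/2; eliminate column x2 from the other rows.
In the new row 2, the RHS entry is the old entry divided by the pivot: (29/2)/(5/2) = 29/5.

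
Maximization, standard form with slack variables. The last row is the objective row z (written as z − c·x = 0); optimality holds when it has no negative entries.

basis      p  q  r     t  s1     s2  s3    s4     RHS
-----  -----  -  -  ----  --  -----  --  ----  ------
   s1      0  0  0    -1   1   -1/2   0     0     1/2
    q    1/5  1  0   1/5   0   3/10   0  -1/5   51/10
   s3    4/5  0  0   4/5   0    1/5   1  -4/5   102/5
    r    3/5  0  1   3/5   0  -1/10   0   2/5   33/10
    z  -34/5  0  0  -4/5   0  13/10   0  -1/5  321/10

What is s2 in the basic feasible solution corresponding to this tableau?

0

s2 is not in the basis, so in the current basic feasible solution s2 = 0.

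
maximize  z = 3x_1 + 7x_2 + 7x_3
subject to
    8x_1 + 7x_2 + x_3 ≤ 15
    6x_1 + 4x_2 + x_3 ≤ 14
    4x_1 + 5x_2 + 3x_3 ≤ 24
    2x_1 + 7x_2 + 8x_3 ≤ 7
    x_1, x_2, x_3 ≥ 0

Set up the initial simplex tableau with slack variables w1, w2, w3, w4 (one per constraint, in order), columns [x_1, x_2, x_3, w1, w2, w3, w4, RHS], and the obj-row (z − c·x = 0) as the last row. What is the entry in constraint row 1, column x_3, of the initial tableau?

Constraint 1 has coefficient 1 on x_3.

1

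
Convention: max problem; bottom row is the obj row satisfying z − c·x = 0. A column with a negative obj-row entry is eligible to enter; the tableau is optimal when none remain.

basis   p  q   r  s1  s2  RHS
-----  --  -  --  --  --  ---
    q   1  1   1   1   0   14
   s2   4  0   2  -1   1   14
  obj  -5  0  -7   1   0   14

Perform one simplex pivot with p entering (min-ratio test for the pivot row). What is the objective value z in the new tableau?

Ratio test on column p — row 1: 14/1 = 14; row 2: 14/4 = 7/2. Minimum is 7/2 at row 2 (s2 leaves); pivot element 4.
Pivot on row 2; the obj-row RHS becomes 14 − (-5)·(7/2) = 63/2.

63/2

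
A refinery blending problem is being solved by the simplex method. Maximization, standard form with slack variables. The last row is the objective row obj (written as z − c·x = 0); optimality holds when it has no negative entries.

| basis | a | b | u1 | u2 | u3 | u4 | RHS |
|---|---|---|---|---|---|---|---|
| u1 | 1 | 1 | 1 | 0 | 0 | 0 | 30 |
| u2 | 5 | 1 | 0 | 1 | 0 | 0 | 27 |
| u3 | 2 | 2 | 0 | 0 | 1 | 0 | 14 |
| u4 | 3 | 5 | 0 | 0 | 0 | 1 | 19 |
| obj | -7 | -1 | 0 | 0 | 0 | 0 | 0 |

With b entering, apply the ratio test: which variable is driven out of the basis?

Column b entries and ratios — u1: 30/1 = 30; u2: 27/1 = 27; u3: 14/2 = 7; u4: 19/5 = 19/5.
Smallest ratio is 19/5 in the row of u4, so u4 leaves.

u4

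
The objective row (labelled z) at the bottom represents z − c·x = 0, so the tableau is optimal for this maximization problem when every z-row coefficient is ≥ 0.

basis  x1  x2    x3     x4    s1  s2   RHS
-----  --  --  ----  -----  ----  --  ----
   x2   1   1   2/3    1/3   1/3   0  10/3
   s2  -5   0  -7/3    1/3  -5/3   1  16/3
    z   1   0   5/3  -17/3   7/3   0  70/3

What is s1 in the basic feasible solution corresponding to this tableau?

0

s1 is not in the basis, so in the current basic feasible solution s1 = 0.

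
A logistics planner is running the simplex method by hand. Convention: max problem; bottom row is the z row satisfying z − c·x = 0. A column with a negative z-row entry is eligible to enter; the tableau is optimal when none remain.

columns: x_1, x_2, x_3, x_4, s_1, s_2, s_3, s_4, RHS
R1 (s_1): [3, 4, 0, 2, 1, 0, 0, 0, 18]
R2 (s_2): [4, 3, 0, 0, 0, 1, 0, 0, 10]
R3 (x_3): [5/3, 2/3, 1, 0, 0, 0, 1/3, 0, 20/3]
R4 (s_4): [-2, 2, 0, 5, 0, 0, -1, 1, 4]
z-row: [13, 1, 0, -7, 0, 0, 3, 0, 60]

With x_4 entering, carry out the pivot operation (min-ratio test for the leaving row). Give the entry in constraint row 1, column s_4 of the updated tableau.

-2/5

Ratio test on column x_4 — row 1: 18/2 = 9; row 2: entry 0 ≤ 0; row 3: entry 0 ≤ 0; row 4: 4/5 = 4/5. Minimum is 4/5 at row 4 (s_4 leaves); pivot element 5.
Divide row 4 by 5; eliminate column x_4 from the other rows.
Row 1 update in column s_4: 0 − 2·(1/5) = -2/5.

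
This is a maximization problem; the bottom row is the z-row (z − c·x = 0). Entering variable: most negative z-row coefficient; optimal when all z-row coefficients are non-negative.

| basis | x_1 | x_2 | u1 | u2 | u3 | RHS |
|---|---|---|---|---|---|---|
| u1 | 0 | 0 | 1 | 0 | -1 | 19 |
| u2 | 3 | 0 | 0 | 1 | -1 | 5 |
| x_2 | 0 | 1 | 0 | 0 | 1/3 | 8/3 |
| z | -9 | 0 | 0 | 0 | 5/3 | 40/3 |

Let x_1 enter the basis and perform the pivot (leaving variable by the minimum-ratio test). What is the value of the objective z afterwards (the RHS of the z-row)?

85/3

Ratio test on column x_1 — row 1: entry 0 ≤ 0; row 2: 5/3 = 5/3; row 3: entry 0 ≤ 0. Minimum is 5/3 at row 2 (u2 leaves); pivot element 3.
Pivot on row 2; the z-row RHS becomes 40/3 − (-9)·(5/3) = 85/3.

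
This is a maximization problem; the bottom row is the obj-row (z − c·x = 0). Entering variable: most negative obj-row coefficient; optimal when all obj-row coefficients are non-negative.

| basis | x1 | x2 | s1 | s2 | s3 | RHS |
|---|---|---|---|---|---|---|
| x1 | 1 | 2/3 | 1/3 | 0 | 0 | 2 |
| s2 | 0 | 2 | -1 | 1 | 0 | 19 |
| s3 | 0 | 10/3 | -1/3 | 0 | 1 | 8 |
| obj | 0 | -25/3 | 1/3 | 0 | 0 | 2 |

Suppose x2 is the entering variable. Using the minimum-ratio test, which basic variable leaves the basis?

Column x2 entries and ratios — x1: 2/(2/3) = 3; s2: 19/2 = 19/2; s3: 8/(10/3) = 12/5.
Smallest ratio is 12/5 in the row of s3, so s3 leaves.

s3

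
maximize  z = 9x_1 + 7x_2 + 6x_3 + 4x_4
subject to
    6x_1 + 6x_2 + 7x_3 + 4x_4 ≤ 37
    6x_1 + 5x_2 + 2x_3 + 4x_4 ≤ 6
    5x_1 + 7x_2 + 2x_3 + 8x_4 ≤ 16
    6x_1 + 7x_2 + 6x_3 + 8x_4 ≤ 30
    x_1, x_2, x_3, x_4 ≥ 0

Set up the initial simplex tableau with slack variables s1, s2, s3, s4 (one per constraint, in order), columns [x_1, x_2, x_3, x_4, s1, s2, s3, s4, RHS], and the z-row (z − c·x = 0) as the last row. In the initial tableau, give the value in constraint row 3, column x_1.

5

Constraint 3 has coefficient 5 on x_1.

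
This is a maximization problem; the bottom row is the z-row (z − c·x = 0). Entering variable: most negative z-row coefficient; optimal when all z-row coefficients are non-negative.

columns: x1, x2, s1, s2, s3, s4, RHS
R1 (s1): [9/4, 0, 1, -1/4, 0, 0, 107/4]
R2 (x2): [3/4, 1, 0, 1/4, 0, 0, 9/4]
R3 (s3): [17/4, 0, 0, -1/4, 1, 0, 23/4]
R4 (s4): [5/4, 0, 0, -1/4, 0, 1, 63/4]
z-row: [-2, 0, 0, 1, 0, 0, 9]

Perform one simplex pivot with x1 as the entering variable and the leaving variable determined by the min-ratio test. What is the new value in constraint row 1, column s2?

Ratio test on column x1 — row 1: (107/4)/(9/4) = 107/9; row 2: (9/4)/(3/4) = 3; row 3: (23/4)/(17/4) = 23/17; row 4: (63/4)/(5/4) = 63/5. Minimum is 23/17 at row 3 (s3 leaves); pivot element 17/4.
Divide row 3 by 17/4; eliminate column x1 from the other rows.
Row 1 update in column s2: -1/4 − (9/4)·(-1/17) = -2/17.

-2/17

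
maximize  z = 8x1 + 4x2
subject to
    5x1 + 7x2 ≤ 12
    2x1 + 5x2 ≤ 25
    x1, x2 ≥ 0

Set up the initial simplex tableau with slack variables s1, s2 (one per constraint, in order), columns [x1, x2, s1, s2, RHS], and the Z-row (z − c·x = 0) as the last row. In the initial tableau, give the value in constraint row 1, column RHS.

12

The RHS of constraint 1 is b_1 = 12.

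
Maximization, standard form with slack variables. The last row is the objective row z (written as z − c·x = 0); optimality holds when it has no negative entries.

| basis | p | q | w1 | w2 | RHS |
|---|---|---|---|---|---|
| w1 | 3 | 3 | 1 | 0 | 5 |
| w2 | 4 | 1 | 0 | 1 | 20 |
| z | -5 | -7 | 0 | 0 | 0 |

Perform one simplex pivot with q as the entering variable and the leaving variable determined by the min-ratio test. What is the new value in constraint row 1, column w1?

Ratio test on column q — row 1: 5/3 = 5/3; row 2: 20/1 = 20. Minimum is 5/3 at row 1 (w1 leaves); pivot element 3.
Divide row 1 by 3; eliminate column q from the other rows.
In the new row 1, the w1 entry is the old entry divided by the pivot: 1/3 = 1/3.

1/3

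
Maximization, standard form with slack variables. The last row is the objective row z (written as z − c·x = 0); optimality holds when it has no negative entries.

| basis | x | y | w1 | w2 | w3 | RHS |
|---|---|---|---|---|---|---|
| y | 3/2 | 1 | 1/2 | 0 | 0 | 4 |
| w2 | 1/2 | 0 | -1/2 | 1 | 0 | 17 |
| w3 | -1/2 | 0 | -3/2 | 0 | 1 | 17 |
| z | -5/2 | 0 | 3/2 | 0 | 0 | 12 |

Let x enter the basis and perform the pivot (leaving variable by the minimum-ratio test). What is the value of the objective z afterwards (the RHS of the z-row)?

Ratio test on column x — row 1: 4/(3/2) = 8/3; row 2: 17/(1/2) = 34; row 3: entry -1/2 ≤ 0. Minimum is 8/3 at row 1 (y leaves); pivot element 3/2.
Pivot on row 1; the z-row RHS becomes 12 − (-5/2)·(8/3) = 56/3.

56/3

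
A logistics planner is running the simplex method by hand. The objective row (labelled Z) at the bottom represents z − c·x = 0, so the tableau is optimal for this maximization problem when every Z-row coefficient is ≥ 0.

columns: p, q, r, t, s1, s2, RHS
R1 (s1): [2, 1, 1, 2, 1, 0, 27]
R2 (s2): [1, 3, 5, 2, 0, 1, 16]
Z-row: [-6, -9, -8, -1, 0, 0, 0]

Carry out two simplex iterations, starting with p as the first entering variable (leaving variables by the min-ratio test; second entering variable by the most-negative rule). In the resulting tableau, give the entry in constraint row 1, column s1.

Ratio test on column p — row 1: 27/2 = 27/2; row 2: 16/1 = 16. Minimum is 27/2 at row 1 (s1 leaves); pivot element 2.
Divide row 1 by 2; eliminate column p from the other rows.
Second iteration: most negative Z-row entry is -6 in column q, so q enters.
Ratio test on column q — row 1: (27/2)/(1/2) = 27; row 2: (5/2)/(5/2) = 1. Minimum is 1 at row 2 (s2 leaves); pivot element 5/2.
Divide row 2 by 5/2; eliminate column q from the other rows.
After both pivots, the entry at constraint row 1, column s1 is 3/5.

3/5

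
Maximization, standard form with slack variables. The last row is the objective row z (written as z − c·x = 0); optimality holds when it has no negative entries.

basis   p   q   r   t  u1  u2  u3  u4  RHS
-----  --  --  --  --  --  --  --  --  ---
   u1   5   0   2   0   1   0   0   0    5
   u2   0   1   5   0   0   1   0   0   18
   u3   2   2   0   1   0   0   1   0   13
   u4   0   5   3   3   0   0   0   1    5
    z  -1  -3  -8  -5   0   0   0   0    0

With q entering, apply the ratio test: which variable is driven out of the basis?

u4

Column q entries and ratios — u1: 0 ≤ 0, skip; u2: 18/1 = 18; u3: 13/2 = 13/2; u4: 5/5 = 1.
Smallest ratio is 1 in the row of u4, so u4 leaves.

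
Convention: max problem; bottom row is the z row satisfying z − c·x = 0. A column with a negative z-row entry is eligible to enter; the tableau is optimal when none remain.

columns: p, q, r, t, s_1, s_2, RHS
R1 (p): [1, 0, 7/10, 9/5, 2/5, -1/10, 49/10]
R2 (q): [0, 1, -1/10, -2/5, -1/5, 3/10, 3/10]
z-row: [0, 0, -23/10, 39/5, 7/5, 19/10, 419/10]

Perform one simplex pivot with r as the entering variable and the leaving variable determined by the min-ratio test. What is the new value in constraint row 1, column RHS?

Ratio test on column r — row 1: (49/10)/(7/10) = 7; row 2: entry -1/10 ≤ 0. Minimum is 7 at row 1 (p leaves); pivot element 7/10.
Divide row 1 by 7/10; eliminate column r from the other rows.
In the new row 1, the RHS entry is the old entry divided by the pivot: (49/10)/(7/10) = 7.

7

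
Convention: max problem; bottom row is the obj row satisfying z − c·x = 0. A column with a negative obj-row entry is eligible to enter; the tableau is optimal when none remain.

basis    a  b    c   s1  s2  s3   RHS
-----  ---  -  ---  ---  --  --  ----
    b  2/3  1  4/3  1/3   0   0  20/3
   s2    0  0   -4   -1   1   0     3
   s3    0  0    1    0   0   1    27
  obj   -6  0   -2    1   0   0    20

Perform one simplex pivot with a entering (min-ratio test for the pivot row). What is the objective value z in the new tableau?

80

Ratio test on column a — row 1: (20/3)/(2/3) = 10; row 2: entry 0 ≤ 0; row 3: entry 0 ≤ 0. Minimum is 10 at row 1 (b leaves); pivot element 2/3.
Pivot on row 1; the obj-row RHS becomes 20 − (-6)·10 = 80.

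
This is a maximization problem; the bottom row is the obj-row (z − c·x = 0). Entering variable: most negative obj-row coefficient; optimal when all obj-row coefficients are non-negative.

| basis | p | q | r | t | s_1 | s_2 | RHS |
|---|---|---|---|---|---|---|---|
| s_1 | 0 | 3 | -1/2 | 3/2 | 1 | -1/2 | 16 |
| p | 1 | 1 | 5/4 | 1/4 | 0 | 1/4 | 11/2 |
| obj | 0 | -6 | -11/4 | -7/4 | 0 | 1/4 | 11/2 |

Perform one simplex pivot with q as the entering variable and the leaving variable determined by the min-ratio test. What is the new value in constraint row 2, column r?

17/12

Ratio test on column q — row 1: 16/3 = 16/3; row 2: (11/2)/1 = 11/2. Minimum is 16/3 at row 1 (s_1 leaves); pivot element 3.
Divide row 1 by 3; eliminate column q from the other rows.
Row 2 update in column r: 5/4 − 1·(-1/6) = 17/12.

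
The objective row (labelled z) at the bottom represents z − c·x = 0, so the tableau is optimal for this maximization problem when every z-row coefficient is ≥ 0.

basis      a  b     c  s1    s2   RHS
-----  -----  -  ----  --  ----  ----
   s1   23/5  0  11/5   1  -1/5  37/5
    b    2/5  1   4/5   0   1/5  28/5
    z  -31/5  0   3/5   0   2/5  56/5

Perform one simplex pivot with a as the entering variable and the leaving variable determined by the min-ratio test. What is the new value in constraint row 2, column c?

Ratio test on column a — row 1: (37/5)/(23/5) = 37/23; row 2: (28/5)/(2/5) = 14. Minimum is 37/23 at row 1 (s1 leaves); pivot element 23/5.
Divide row 1 by 23/5; eliminate column a from the other rows.
Row 2 update in column c: 4/5 − (2/5)·(11/23) = 14/23.

14/23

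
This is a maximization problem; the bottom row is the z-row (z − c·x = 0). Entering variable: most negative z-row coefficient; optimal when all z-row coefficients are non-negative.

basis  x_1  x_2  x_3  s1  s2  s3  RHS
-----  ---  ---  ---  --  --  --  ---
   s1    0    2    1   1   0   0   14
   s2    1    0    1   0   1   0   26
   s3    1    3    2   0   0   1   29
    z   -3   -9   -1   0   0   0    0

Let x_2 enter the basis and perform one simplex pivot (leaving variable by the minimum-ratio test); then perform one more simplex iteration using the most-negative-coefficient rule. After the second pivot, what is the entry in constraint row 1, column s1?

Ratio test on column x_2 — row 1: 14/2 = 7; row 2: entry 0 ≤ 0; row 3: 29/3 = 29/3. Minimum is 7 at row 1 (s1 leaves); pivot element 2.
Divide row 1 by 2; eliminate column x_2 from the other rows.
Second iteration: most negative z-row entry is -3 in column x_1, so x_1 enters.
Ratio test on column x_1 — row 1: entry 0 ≤ 0; row 2: 26/1 = 26; row 3: 8/1 = 8. Minimum is 8 at row 3 (s3 leaves); pivot element 1.
Divide row 3 by 1; eliminate column x_1 from the other rows.
After both pivots, the entry at constraint row 1, column s1 is 1/2.

1/2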